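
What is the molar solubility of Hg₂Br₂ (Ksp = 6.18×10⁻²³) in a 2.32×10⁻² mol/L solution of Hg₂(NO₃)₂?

2.58×10⁻¹¹ M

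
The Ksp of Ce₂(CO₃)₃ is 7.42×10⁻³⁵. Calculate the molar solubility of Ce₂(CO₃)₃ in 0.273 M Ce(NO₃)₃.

3.33×10⁻¹² M

Ce₂(CO₃)₃(s) ⇌ 2 Ce³⁺(aq) + 3 CO₃²⁻(aq)
Ce³⁺ is already present at 0.273 M. If s mol/L of Ce₂(CO₃)₃ dissolves, [CO₃²⁻] = 3s while [Ce³⁺] ≈ 0.273 M.
Ksp = [Ce³⁺]^2[CO₃²⁻]^3 = (0.273)^2(3s)^3
(3s)^3 = 7.42×10⁻³⁵ / (0.273)^2 = 9.96×10⁻³⁴
s = 3.33×10⁻¹² M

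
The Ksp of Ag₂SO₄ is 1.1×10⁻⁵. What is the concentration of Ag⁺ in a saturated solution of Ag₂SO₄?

Ag₂SO₄(s) ⇌ 2 Ag⁺(aq) + SO₄²⁻(aq)
If s mol/L of Ag₂SO₄ dissolves, [Ag⁺] = 2s and [SO₄²⁻] = s.
Ksp = [Ag⁺]^2[SO₄²⁻] = (2s)^2 · s = 4s^3 = 1.1×10⁻⁵
s = 1.4×10⁻² M
[Ag⁺] = 2s = 2.8×10⁻² M

2.8×10⁻² M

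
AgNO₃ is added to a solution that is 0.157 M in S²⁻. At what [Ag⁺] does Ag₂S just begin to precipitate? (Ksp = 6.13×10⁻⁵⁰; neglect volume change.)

Each salt precipitates once Q = Ksp for that salt.
Ag₂S(s) ⇌ 2 Ag⁺(aq) + S²⁻(aq)
Ksp = [Ag⁺]^2[S²⁻] = [Ag⁺]^2(0.157)
[Ag⁺]^2 = 6.13×10⁻⁵⁰ / (0.157) = 3.90×10⁻⁴⁹
[Ag⁺] = 6.25×10⁻²⁵ M

6.25×10⁻²⁵ M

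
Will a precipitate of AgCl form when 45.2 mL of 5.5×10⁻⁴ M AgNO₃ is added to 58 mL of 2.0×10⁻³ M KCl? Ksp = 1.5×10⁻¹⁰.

Yes

The combined volume is 103.2 mL.
[Ag⁺] = (5.5×10⁻⁴)(45.2)/103.2 = 2.4×10⁻⁴ M
[Cl⁻] = (2.0×10⁻³)(58)/103.2 = 1.1×10⁻³ M
Q = [Ag⁺][Cl⁻] = 2.7×10⁻⁷
Because Q > Ksp (2.7×10⁻⁷ vs 1.5×10⁻¹⁰), a precipitate of AgCl forms.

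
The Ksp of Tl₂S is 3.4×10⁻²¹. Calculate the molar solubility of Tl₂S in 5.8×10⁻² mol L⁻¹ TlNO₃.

Tl₂S(s) ⇌ 2 Tl⁺(aq) + S²⁻(aq)
Tl⁺ is already present at 5.8×10⁻² mol L⁻¹. If s mol/L of Tl₂S dissolves, [S²⁻] = s while [Tl⁺] ≈ 5.8×10⁻² mol L⁻¹.
Ksp = [Tl⁺]^2[S²⁻] = (5.8×10⁻²)^2s
s = 3.4×10⁻²¹ / (5.8×10⁻²)^2 = 1.0×10⁻¹⁸
s = 1.0×10⁻¹⁸ mol L⁻¹

1.0×10⁻¹⁸ M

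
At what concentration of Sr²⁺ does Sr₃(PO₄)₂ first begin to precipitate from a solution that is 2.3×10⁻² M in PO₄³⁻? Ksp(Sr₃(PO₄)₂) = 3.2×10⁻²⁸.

8.5×10⁻⁹ M

The threshold for precipitation is Q = Ksp.
Sr₃(PO₄)₂(s) ⇌ 3 Sr²⁺(aq) + 2 PO₄³⁻(aq)
Ksp = [Sr²⁺]^3[PO₄³⁻]^2 = [Sr²⁺]^3(2.3×10⁻²)^2
[Sr²⁺]^3 = 3.2×10⁻²⁸ / (2.3×10⁻²)^2 = 6.0×10⁻²⁵
[Sr²⁺] = 8.5×10⁻⁹ M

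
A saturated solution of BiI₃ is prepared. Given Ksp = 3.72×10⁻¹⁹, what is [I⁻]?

3.25×10⁻⁵ M

BiI₃(s) ⇌ Bi³⁺(aq) + 3 I⁻(aq)
With molar solubility s: [Bi³⁺] = s, [I⁻] = 3s.
Ksp = [Bi³⁺][I⁻]^3 = s · (3s)^3 = 27s^4 = 3.72×10⁻¹⁹
s = 1.08×10⁻⁵ M
[I⁻] = 3s = 3.25×10⁻⁵ M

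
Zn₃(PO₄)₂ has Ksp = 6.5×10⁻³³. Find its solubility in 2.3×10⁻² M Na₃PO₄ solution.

Zn₃(PO₄)₂(s) ⇌ 3 Zn²⁺(aq) + 2 PO₄³⁻(aq)
The solution already contains PO₄³⁻ at 2.3×10⁻² M. Let s be the molar solubility of Zn₃(PO₄)₂.
[PO₄³⁻] ≈ 2.3×10⁻² M (common ion dominates); [Zn²⁺] = 3s.
Ksp = [Zn²⁺]^3[PO₄³⁻]^2 = (3s)^3(2.3×10⁻²)^2
(3s)^3 = 6.5×10⁻³³ / (2.3×10⁻²)^2 = 1.2×10⁻²⁹
s = 7.7×10⁻¹¹ M

7.7×10⁻¹¹ M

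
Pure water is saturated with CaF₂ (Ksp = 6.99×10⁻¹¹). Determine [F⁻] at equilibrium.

5.19×10⁻⁴ M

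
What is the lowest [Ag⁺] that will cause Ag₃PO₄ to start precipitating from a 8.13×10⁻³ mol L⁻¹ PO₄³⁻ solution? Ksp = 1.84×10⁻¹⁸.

Each salt precipitates once Q = Ksp for that salt.
Ag₃PO₄(s) ⇌ 3 Ag⁺(aq) + PO₄³⁻(aq)
Ksp = [Ag⁺]^3[PO₄³⁻] = [Ag⁺]^3(8.13×10⁻³)
[Ag⁺]^3 = 1.84×10⁻¹⁸ / (8.13×10⁻³) = 2.26×10⁻¹⁶
[Ag⁺] = 6.09×10⁻⁶ mol L⁻¹

6.09×10⁻⁶ M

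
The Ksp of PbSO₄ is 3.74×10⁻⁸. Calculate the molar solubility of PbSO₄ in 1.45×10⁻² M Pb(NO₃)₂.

PbSO₄(s) ⇌ Pb²⁺(aq) + SO₄²⁻(aq)
With Pb²⁺ already at 1.45×10⁻² M and s small, take [Pb²⁺] ≈ 1.45×10⁻² M and [SO₄²⁻] = s.
Ksp = [Pb²⁺][SO₄²⁻] = (1.45×10⁻²)s
s = 3.74×10⁻⁸ / (1.45×10⁻²) = 2.58×10⁻⁶
s = 2.58×10⁻⁶ M

2.58×10⁻⁶ M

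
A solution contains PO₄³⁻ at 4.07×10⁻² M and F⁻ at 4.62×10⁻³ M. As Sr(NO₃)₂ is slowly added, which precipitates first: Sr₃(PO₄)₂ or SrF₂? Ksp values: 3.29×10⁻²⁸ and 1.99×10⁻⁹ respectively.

Each salt precipitates once Q = Ksp for that salt.
For Sr₃(PO₄)₂: [Sr²⁺] = (Ksp/[PO₄³⁻]^2)^(1/3) = 5.83×10⁻⁹ M
For SrF₂: [Sr²⁺] = (Ksp/[F⁻]^2) = 9.32×10⁻⁵ M
The smaller threshold [Sr²⁺] is reached first, so Sr₃(PO₄)₂ precipitates first.

Sr₃(PO₄)₂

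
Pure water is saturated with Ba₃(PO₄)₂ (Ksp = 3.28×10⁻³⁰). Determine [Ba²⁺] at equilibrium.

Ba₃(PO₄)₂(s) ⇌ 3 Ba²⁺(aq) + 2 PO₄³⁻(aq)
With molar solubility s: [Ba²⁺] = 3s, [PO₄³⁻] = 2s.
Ksp = [Ba²⁺]^3[PO₄³⁻]^2 = (3s)^3 · (2s)^2 = 108s^5 = 3.28×10⁻³⁰
s = 4.97×10⁻⁷ mol/L
[Ba²⁺] = 3s = 1.49×10⁻⁶ mol/L

1.49×10⁻⁶ M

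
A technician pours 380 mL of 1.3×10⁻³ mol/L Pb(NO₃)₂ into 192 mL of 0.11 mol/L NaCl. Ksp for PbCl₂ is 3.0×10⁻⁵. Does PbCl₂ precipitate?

No

The combined volume is 572 mL.
[Pb²⁺] = (1.3×10⁻³)(380)/572 = 8.6×10⁻⁴ mol/L
[Cl⁻] = (0.11)(192)/572 = 3.7×10⁻² mol/L
Q = [Pb²⁺][Cl⁻]^2 = 1.2×10⁻⁶
Q = 1.2×10⁻⁶ < Ksp = 3.0×10⁻⁵, so the solution is unsaturated and no precipitate forms.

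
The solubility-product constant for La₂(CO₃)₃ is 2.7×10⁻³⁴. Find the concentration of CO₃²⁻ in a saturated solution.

2.3×10⁻⁷ M

La₂(CO₃)₃(s) ⇌ 2 La³⁺(aq) + 3 CO₃²⁻(aq)
For each mole of La₂(CO₃)₃ that dissolves per liter, [La³⁺] = 2s and [CO₃²⁻] = 3s; let s denote this solubility.
Ksp = [La³⁺]^2[CO₃²⁻]^3 = (2s)^2 · (3s)^3 = 108s^5 = 2.7×10⁻³⁴
s = 7.6×10⁻⁸ mol L⁻¹
[CO₃²⁻] = 3s = 2.3×10⁻⁷ mol L⁻¹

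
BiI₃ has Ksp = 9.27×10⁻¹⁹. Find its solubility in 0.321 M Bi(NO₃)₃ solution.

BiI₃(s) ⇌ Bi³⁺(aq) + 3 I⁻(aq)
With Bi³⁺ already at 0.321 M and s small, take [Bi³⁺] ≈ 0.321 M and [I⁻] = 3s.
Ksp = [Bi³⁺][I⁻]^3 = (0.321)(3s)^3
(3s)^3 = 9.27×10⁻¹⁹ / (0.321) = 2.89×10⁻¹⁸
s = 4.75×10⁻⁷ M

4.75×10⁻⁷ M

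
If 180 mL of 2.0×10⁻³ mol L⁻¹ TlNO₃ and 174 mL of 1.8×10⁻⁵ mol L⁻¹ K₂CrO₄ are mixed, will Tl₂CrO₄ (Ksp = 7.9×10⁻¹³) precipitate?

After mixing, V = 180 mL + 174 mL = 354 mL.
[Tl⁺] = (2.0×10⁻³)(180)/354 = 1.0×10⁻³ mol L⁻¹
[CrO₄²⁻] = (1.8×10⁻⁵)(174)/354 = 8.8×10⁻⁶ mol L⁻¹
Q = [Tl⁺]^2[CrO₄²⁻] = 9.1×10⁻¹²
Since Q (9.1×10⁻¹²) exceeds Ksp (7.9×10⁻¹³), Tl₂CrO₄ will precipitate.

Yes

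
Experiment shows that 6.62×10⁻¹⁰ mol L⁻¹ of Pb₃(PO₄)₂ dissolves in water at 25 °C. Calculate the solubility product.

Pb₃(PO₄)₂(s) ⇌ 3 Pb²⁺(aq) + 2 PO₄³⁻(aq)
With molar solubility s: [Pb²⁺] = 3s, [PO₄³⁻] = 2s.
Ksp = [Pb²⁺]^3[PO₄³⁻]^2 = (3s)^3 · (2s)^2 = 108s^5
Ksp = 108 × (6.62×10⁻¹⁰)^5 = 1.37×10⁻⁴⁴

Ksp = 1.37×10⁻⁴⁴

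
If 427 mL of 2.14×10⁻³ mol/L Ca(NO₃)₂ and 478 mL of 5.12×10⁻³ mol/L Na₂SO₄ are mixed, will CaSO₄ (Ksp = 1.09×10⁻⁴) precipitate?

No

After mixing, V = 427 mL + 478 mL = 905 mL.
[Ca²⁺] = (2.14×10⁻³)(427)/905 = 1.01×10⁻³ mol/L
[SO₄²⁻] = (5.12×10⁻³)(478)/905 = 2.70×10⁻³ mol/L
Q = [Ca²⁺][SO₄²⁻] = 2.73×10⁻⁶
Q < Ksp (2.73×10⁻⁶ vs 1.09×10⁻⁴); the solution remains unsaturated and no precipitate forms.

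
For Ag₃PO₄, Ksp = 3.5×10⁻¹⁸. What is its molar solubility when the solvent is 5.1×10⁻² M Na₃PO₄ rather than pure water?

Ag₃PO₄(s) ⇌ 3 Ag⁺(aq) + PO₄³⁻(aq)
PO₄³⁻ is already present at 5.1×10⁻² M. If s mol/L of Ag₃PO₄ dissolves, [Ag⁺] = 3s while [PO₄³⁻] ≈ 5.1×10⁻² M.
Ksp = [Ag⁺]^3[PO₄³⁻] = (3s)^3(5.1×10⁻²)
(3s)^3 = 3.5×10⁻¹⁸ / (5.1×10⁻²) = 6.9×10⁻¹⁷
s = 1.4×10⁻⁶ M

1.4×10⁻⁶ M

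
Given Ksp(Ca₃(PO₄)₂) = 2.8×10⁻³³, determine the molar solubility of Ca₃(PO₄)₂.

Ca₃(PO₄)₂(s) ⇌ 3 Ca²⁺(aq) + 2 PO₄³⁻(aq)
For each mole of Ca₃(PO₄)₂ that dissolves per liter, [Ca²⁺] = 3s and [PO₄³⁻] = 2s; let s denote this solubility.
Ksp = [Ca²⁺]^3[PO₄³⁻]^2 = (3s)^3 · (2s)^2 = 108s^5
108s^5 = 2.8×10⁻³³  ⇒  s^5 = 2.6×10⁻³⁵
s = (2.6×10⁻³⁵)^(1/5) = 1.2×10⁻⁷ mol L⁻¹

1.2×10⁻⁷ M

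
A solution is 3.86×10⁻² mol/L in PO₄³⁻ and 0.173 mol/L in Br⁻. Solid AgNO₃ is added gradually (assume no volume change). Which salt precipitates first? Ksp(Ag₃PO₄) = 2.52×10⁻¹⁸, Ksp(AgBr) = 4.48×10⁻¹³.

Precipitation begins when Q = Ksp.
For Ag₃PO₄: [Ag⁺] = (Ksp/[PO₄³⁻])^(1/3) = 4.03×10⁻⁶ mol/L
For AgBr: [Ag⁺] = (Ksp/[Br⁻]) = 2.59×10⁻¹² mol/L
AgBr requires the lower [Ag⁺], so it precipitates first.

AgBr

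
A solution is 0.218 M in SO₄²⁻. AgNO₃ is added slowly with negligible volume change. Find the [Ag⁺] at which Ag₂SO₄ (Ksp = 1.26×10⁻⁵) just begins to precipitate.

7.60×10⁻³ M

A salt starts to precipitate once the ion product Q reaches its Ksp.
Ag₂SO₄(s) ⇌ 2 Ag⁺(aq) + SO₄²⁻(aq)
Ksp = [Ag⁺]^2[SO₄²⁻] = [Ag⁺]^2(0.218)
[Ag⁺]^2 = 1.26×10⁻⁵ / (0.218) = 5.78×10⁻⁵
[Ag⁺] = 7.60×10⁻³ M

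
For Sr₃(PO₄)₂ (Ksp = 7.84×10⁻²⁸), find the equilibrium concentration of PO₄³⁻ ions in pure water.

Sr₃(PO₄)₂(s) ⇌ 3 Sr²⁺(aq) + 2 PO₄³⁻(aq)
If s mol/L of Sr₃(PO₄)₂ dissolves, [Sr²⁺] = 3s and [PO₄³⁻] = 2s.
Ksp = [Sr²⁺]^3[PO₄³⁻]^2 = (3s)^3 · (2s)^2 = 108s^5 = 7.84×10⁻²⁸
s = 1.49×10⁻⁶ M
[PO₄³⁻] = 2s = 2.97×10⁻⁶ M

2.97×10⁻⁶ M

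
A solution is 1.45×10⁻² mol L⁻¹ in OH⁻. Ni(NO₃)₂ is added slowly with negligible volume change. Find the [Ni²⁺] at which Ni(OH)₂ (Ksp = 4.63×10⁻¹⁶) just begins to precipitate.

Precipitation begins when Q = Ksp.
Ni(OH)₂(s) ⇌ Ni²⁺(aq) + 2 OH⁻(aq)
Ksp = [Ni²⁺][OH⁻]^2 = [Ni²⁺](1.45×10⁻²)^2
[Ni²⁺] = 4.63×10⁻¹⁶ / (1.45×10⁻²)^2 = 2.20×10⁻¹²
[Ni²⁺] = 2.20×10⁻¹² mol L⁻¹

2.20×10⁻¹² M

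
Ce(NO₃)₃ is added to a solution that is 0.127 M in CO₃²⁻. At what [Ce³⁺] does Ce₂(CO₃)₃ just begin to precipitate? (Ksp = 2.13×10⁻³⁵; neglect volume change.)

Precipitation begins when Q = Ksp.
Ce₂(CO₃)₃(s) ⇌ 2 Ce³⁺(aq) + 3 CO₃²⁻(aq)
Ksp = [Ce³⁺]^2[CO₃²⁻]^3 = [Ce³⁺]^2(0.127)^3
[Ce³⁺]^2 = 2.13×10⁻³⁵ / (0.127)^3 = 1.04×10⁻³²
[Ce³⁺] = 1.02×10⁻¹⁶ M

1.02×10⁻¹⁶ M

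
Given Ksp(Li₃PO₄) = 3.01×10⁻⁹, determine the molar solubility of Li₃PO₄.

3.25×10⁻³ M

Li₃PO₄(s) ⇌ 3 Li⁺(aq) + PO₄³⁻(aq)
With molar solubility s: [Li⁺] = 3s, [PO₄³⁻] = s.
Ksp = [Li⁺]^3[PO₄³⁻] = (3s)^3 · s = 27s^4
27s^4 = 3.01×10⁻⁹  ⇒  s^4 = 1.11×10⁻¹⁰
s = 3.25×10⁻³ mol L⁻¹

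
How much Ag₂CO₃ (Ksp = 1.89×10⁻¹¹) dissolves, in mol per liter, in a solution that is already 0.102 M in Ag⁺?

Ag₂CO₃(s) ⇌ 2 Ag⁺(aq) + CO₃²⁻(aq)
Let s be the solubility of Ag₂CO₃ here. The common ion gives [Ag⁺] ≈ 0.102 M, and [CO₃²⁻] = s.
Ksp = [Ag⁺]^2[CO₃²⁻] = (0.102)^2s
s = 1.89×10⁻¹¹ / (0.102)^2 = 1.82×10⁻⁹
s = 1.82×10⁻⁹ M

1.82×10⁻⁹ M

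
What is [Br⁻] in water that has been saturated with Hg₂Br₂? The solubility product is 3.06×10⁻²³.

Hg₂Br₂(s) ⇌ Hg₂²⁺(aq) + 2 Br⁻(aq)
If s mol/L of Hg₂Br₂ dissolves, [Hg₂²⁺] = s and [Br⁻] = 2s.
Ksp = [Hg₂²⁺][Br⁻]^2 = s · (2s)^2 = 4s^3 = 3.06×10⁻²³
s = 1.97×10⁻⁸ mol L⁻¹
[Br⁻] = 2s = 3.94×10⁻⁸ mol L⁻¹

3.94×10⁻⁸ M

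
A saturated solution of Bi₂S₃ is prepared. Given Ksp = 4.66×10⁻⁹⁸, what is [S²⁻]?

4.02×10⁻²⁰ M

Bi₂S₃(s) ⇌ 2 Bi³⁺(aq) + 3 S²⁻(aq)
If s mol/L of Bi₂S₃ dissolves, [Bi³⁺] = 2s and [S²⁻] = 3s.
Ksp = [Bi³⁺]^2[S²⁻]^3 = (2s)^2 · (3s)^3 = 108s^5 = 4.66×10⁻⁹⁸
s = 1.34×10⁻²⁰ mol/L
[S²⁻] = 3s = 4.02×10⁻²⁰ mol/L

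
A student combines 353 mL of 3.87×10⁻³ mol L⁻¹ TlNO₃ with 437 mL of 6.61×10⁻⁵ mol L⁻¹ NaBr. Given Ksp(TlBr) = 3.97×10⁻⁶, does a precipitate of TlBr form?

No

The combined volume is 790 mL.
[Tl⁺] = (3.87×10⁻³)(353)/790 = 1.73×10⁻³ mol L⁻¹
[Br⁻] = (6.61×10⁻⁵)(437)/790 = 3.66×10⁻⁵ mol L⁻¹
Q = [Tl⁺][Br⁻] = 6.32×10⁻⁸
Q < Ksp (6.32×10⁻⁸ vs 3.97×10⁻⁶); the solution remains unsaturated and no precipitate forms.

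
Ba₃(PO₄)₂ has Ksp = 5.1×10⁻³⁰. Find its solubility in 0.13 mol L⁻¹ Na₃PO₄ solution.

2.2×10⁻¹⁰ M

Ba₃(PO₄)₂(s) ⇌ 3 Ba²⁺(aq) + 2 PO₄³⁻(aq)
With PO₄³⁻ already at 0.13 mol L⁻¹ and s small, take [PO₄³⁻] ≈ 0.13 mol L⁻¹ and [Ba²⁺] = 3s.
Ksp = [Ba²⁺]^3[PO₄³⁻]^2 = (3s)^3(0.13)^2
(3s)^3 = 5.1×10⁻³⁰ / (0.13)^2 = 3.0×10⁻²⁸
s = 2.2×10⁻¹⁰ mol L⁻¹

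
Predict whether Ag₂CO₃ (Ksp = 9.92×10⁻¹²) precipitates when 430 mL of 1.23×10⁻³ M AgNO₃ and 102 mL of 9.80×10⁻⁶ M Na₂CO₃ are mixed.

No

Total volume after mixing = 430 + 102 = 532 mL.
[Ag⁺] = (1.23×10⁻³)(430)/532 = 9.94×10⁻⁴ M
[CO₃²⁻] = (9.80×10⁻⁶)(102)/532 = 1.88×10⁻⁶ M
Q = [Ag⁺]^2[CO₃²⁻] = 1.86×10⁻¹²
Q < Ksp (1.86×10⁻¹² vs 9.92×10⁻¹²); the solution remains unsaturated and no precipitate forms.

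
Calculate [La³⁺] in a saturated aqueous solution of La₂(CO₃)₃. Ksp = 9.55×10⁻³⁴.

1.95×10⁻⁷ M

La₂(CO₃)₃(s) ⇌ 2 La³⁺(aq) + 3 CO₃²⁻(aq)
For each mole of La₂(CO₃)₃ that dissolves per liter, [La³⁺] = 2s and [CO₃²⁻] = 3s; let s denote this solubility.
Ksp = [La³⁺]^2[CO₃²⁻]^3 = (2s)^2 · (3s)^3 = 108s^5 = 9.55×10⁻³⁴
s = 9.76×10⁻⁸ mol/L
[La³⁺] = 2s = 1.95×10⁻⁷ mol/L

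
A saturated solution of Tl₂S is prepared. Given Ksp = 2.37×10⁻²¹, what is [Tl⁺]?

Tl₂S(s) ⇌ 2 Tl⁺(aq) + S²⁻(aq)
Call the molar solubility s, so that [Tl⁺] = 2s and [S²⁻] = s.
Ksp = [Tl⁺]^2[S²⁻] = (2s)^2 · s = 4s^3 = 2.37×10⁻²¹
s = 8.40×10⁻⁸ M
[Tl⁺] = 2s = 1.68×10⁻⁷ M

1.68×10⁻⁷ M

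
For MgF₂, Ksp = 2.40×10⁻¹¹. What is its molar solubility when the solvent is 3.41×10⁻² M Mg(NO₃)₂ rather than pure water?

MgF₂(s) ⇌ Mg²⁺(aq) + 2 F⁻(aq)
Mg²⁺ is already present at 3.41×10⁻² M. If s mol/L of MgF₂ dissolves, [F⁻] = 2s while [Mg²⁺] ≈ 3.41×10⁻² M.
Ksp = [Mg²⁺][F⁻]^2 = (3.41×10⁻²)(2s)^2
(2s)^2 = 2.40×10⁻¹¹ / (3.41×10⁻²) = 7.04×10⁻¹⁰
s = 1.33×10⁻⁵ M

1.33×10⁻⁵ M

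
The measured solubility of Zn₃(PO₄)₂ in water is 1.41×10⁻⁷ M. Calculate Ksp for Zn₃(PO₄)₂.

Ksp = 6.02×10⁻³³

Zn₃(PO₄)₂(s) ⇌ 3 Zn²⁺(aq) + 2 PO₄³⁻(aq)
Call the molar solubility s, so that [Zn²⁺] = 3s and [PO₄³⁻] = 2s.
Ksp = [Zn²⁺]^3[PO₄³⁻]^2 = (3s)^3 · (2s)^2 = 108s^5
Ksp = 108 × (1.41×10⁻⁷)^5 = 6.02×10⁻³³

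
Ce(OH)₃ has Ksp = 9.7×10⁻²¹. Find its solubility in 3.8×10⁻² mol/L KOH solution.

Ce(OH)₃(s) ⇌ Ce³⁺(aq) + 3 OH⁻(aq)
The solution already contains OH⁻ at 3.8×10⁻² mol/L. Let s be the molar solubility of Ce(OH)₃.
[OH⁻] ≈ 3.8×10⁻² mol/L (common ion dominates); [Ce³⁺] = s.
Ksp = [Ce³⁺][OH⁻]^3 = s(3.8×10⁻²)^3
s = 9.7×10⁻²¹ / (3.8×10⁻²)^3 = 1.8×10⁻¹⁶
s = 1.8×10⁻¹⁶ mol/L

1.8×10⁻¹⁶ M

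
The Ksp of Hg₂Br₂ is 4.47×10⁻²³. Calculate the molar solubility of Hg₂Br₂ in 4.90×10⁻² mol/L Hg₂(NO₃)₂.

Hg₂Br₂(s) ⇌ Hg₂²⁺(aq) + 2 Br⁻(aq)
The solution already contains Hg₂²⁺ at 4.90×10⁻² mol/L. Let s be the molar solubility of Hg₂Br₂.
[Hg₂²⁺] ≈ 4.90×10⁻² mol/L (common ion dominates); [Br⁻] = 2s.
Ksp = [Hg₂²⁺][Br⁻]^2 = (4.90×10⁻²)(2s)^2
(2s)^2 = 4.47×10⁻²³ / (4.90×10⁻²) = 9.12×10⁻²²
s = 1.51×10⁻¹¹ mol/L

1.51×10⁻¹¹ M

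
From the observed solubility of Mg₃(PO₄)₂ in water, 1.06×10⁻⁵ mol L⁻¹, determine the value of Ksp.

Mg₃(PO₄)₂(s) ⇌ 3 Mg²⁺(aq) + 2 PO₄³⁻(aq)
For each mole of Mg₃(PO₄)₂ that dissolves per liter, [Mg²⁺] = 3s and [PO₄³⁻] = 2s; let s denote this solubility.
Ksp = [Mg²⁺]^3[PO₄³⁻]^2 = (3s)^3 · (2s)^2 = 108s^5
Ksp = 108 × (1.06×10⁻⁵)^5 = 1.45×10⁻²³

Ksp = 1.45×10⁻²³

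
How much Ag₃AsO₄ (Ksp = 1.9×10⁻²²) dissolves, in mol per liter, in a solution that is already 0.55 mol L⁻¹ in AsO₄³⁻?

2.3×10⁻⁸ M

Ag₃AsO₄(s) ⇌ 3 Ag⁺(aq) + AsO₄³⁻(aq)
The solution already contains AsO₄³⁻ at 0.55 mol L⁻¹. Let s be the molar solubility of Ag₃AsO₄.
[AsO₄³⁻] ≈ 0.55 mol L⁻¹ (common ion dominates); [Ag⁺] = 3s.
Ksp = [Ag⁺]^3[AsO₄³⁻] = (3s)^3(0.55)
(3s)^3 = 1.9×10⁻²² / (0.55) = 3.5×10⁻²²
s = 2.3×10⁻⁸ mol L⁻¹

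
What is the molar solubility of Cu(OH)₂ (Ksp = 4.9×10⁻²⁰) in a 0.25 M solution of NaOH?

Cu(OH)₂(s) ⇌ Cu²⁺(aq) + 2 OH⁻(aq)
The solution already contains OH⁻ at 0.25 M. Let s be the molar solubility of Cu(OH)₂.
[OH⁻] ≈ 0.25 M (common ion dominates); [Cu²⁺] = s.
Ksp = [Cu²⁺][OH⁻]^2 = s(0.25)^2
s = 4.9×10⁻²⁰ / (0.25)^2 = 7.8×10⁻¹⁹
s = 7.8×10⁻¹⁹ M

7.8×10⁻¹⁹ M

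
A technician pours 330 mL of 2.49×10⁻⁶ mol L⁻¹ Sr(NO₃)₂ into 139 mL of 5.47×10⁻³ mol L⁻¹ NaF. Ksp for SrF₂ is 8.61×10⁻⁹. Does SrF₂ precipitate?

No

After mixing, V = 330 mL + 139 mL = 469 mL.
[Sr²⁺] = (2.49×10⁻⁶)(330)/469 = 1.75×10⁻⁶ mol L⁻¹
[F⁻] = (5.47×10⁻³)(139)/469 = 1.62×10⁻³ mol L⁻¹
Q = [Sr²⁺][F⁻]^2 = 4.60×10⁻¹²
Since Q (4.60×10⁻¹²) is less than Ksp (8.61×10⁻⁹), no SrF₂ precipitates.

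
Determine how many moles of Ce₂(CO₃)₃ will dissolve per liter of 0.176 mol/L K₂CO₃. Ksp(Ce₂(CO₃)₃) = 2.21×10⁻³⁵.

3.18×10⁻¹⁷ M

Ce₂(CO₃)₃(s) ⇌ 2 Ce³⁺(aq) + 3 CO₃²⁻(aq)
The solution already contains CO₃²⁻ at 0.176 mol/L. Let s be the molar solubility of Ce₂(CO₃)₃.
[CO₃²⁻] ≈ 0.176 mol/L (common ion dominates); [Ce³⁺] = 2s.
Ksp = [Ce³⁺]^2[CO₃²⁻]^3 = (2s)^2(0.176)^3
(2s)^2 = 2.21×10⁻³⁵ / (0.176)^3 = 4.05×10⁻³³
s = 3.18×10⁻¹⁷ mol/L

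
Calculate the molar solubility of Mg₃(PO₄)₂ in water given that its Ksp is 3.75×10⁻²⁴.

8.09×10⁻⁶ M

Mg₃(PO₄)₂(s) ⇌ 3 Mg²⁺(aq) + 2 PO₄³⁻(aq)
For each mole of Mg₃(PO₄)₂ that dissolves per liter, [Mg²⁺] = 3s and [PO₄³⁻] = 2s; let s denote this solubility.
Ksp = [Mg²⁺]^3[PO₄³⁻]^2 = (3s)^3 · (2s)^2 = 108s^5
108s^5 = 3.75×10⁻²⁴  ⇒  s^5 = 3.47×10⁻²⁶
s = 8.09×10⁻⁶ mol L⁻¹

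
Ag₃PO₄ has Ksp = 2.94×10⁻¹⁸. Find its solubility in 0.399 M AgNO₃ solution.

4.63×10⁻¹⁷ M

Ag₃PO₄(s) ⇌ 3 Ag⁺(aq) + PO₄³⁻(aq)
Let s be the solubility of Ag₃PO₄ here. The common ion gives [Ag⁺] ≈ 0.399 M, and [PO₄³⁻] = s.
Ksp = [Ag⁺]^3[PO₄³⁻] = (0.399)^3s
s = 2.94×10⁻¹⁸ / (0.399)^3 = 4.63×10⁻¹⁷
s = 4.63×10⁻¹⁷ M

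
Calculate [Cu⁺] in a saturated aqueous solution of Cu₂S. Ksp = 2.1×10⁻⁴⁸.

Cu₂S(s) ⇌ 2 Cu⁺(aq) + S²⁻(aq)
Let s be the molar solubility. Then [Cu⁺] = 2s and [S²⁻] = s.
Ksp = [Cu⁺]^2[S²⁻] = (2s)^2 · s = 4s^3 = 2.1×10⁻⁴⁸
s = 8.1×10⁻¹⁷ M
[Cu⁺] = 2s = 1.6×10⁻¹⁶ M

1.6×10⁻¹⁶ M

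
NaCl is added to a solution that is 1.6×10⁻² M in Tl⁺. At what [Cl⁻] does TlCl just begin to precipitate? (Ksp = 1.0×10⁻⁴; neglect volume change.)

6.3×10⁻³ M

Each salt precipitates once Q = Ksp for that salt.
TlCl(s) ⇌ Tl⁺(aq) + Cl⁻(aq)
Ksp = [Tl⁺][Cl⁻] = [Cl⁻](1.6×10⁻²)
[Cl⁻] = 1.0×10⁻⁴ / (1.6×10⁻²) = 6.3×10⁻³
[Cl⁻] = 6.3×10⁻³ M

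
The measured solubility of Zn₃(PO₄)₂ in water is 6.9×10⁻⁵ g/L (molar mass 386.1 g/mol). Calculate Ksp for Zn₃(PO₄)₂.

Molar solubility s = (6.9×10⁻⁵ g/L) / (386.1 g/mol) = 1.787×10⁻⁷ mol/L
Zn₃(PO₄)₂(s) ⇌ 3 Zn²⁺(aq) + 2 PO₄³⁻(aq)
For each mole of Zn₃(PO₄)₂ that dissolves per liter, [Zn²⁺] = 3s and [PO₄³⁻] = 2s; let s denote this solubility.
Ksp = [Zn²⁺]^3[PO₄³⁻]^2 = (3s)^3 · (2s)^2 = 108s^5
Ksp = 108 × (1.787×10⁻⁷)^5 = 2.0×10⁻³²

Ksp = 2.0×10⁻³²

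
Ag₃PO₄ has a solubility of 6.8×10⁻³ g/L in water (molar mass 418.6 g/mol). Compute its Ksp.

Ksp = 1.9×10⁻¹⁸

s = (6.8×10⁻³ g L⁻¹)/(418.6 g mol⁻¹) = 1.624×10⁻⁵ M
Ag₃PO₄(s) ⇌ 3 Ag⁺(aq) + PO₄³⁻(aq)
If s mol/L of Ag₃PO₄ dissolves, [Ag⁺] = 3s and [PO₄³⁻] = s.
Ksp = [Ag⁺]^3[PO₄³⁻] = (3s)^3 · s = 27s^4
Ksp = 27 × (1.624×10⁻⁵)^4 = 1.9×10⁻¹⁸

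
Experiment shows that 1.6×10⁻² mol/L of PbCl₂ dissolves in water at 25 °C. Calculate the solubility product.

PbCl₂(s) ⇌ Pb²⁺(aq) + 2 Cl⁻(aq)
Call the molar solubility s, so that [Pb²⁺] = s and [Cl⁻] = 2s.
Ksp = [Pb²⁺][Cl⁻]^2 = s · (2s)^2 = 4s^3
Ksp = 4 × (1.6×10⁻²)^3 = 1.6×10⁻⁵

Ksp = 1.6×10⁻⁵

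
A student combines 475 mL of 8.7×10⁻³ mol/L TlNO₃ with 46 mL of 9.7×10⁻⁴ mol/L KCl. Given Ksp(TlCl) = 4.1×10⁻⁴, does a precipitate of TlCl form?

Total volume after mixing = 475 + 46 = 521 mL.
[Tl⁺] = (8.7×10⁻³)(475)/521 = 7.9×10⁻³ mol/L
[Cl⁻] = (9.7×10⁻⁴)(46)/521 = 8.6×10⁻⁵ mol/L
Q = [Tl⁺][Cl⁻] = 6.8×10⁻⁷
Q < Ksp (6.8×10⁻⁷ vs 4.1×10⁻⁴); the solution remains unsaturated and no precipitate forms.

No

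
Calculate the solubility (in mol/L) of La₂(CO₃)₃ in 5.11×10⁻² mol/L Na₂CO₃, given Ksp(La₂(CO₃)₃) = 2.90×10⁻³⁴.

7.37×10⁻¹⁶ M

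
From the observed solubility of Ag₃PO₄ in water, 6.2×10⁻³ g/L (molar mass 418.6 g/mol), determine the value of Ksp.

Ksp = 1.3×10⁻¹⁸

s = (6.2×10⁻³ g L⁻¹)/(418.6 g mol⁻¹) = 1.481×10⁻⁵ M
Ag₃PO₄(s) ⇌ 3 Ag⁺(aq) + PO₄³⁻(aq)
For each mole of Ag₃PO₄ that dissolves per liter, [Ag⁺] = 3s and [PO₄³⁻] = s; let s denote this solubility.
Ksp = [Ag⁺]^3[PO₄³⁻] = (3s)^3 · s = 27s^4
Ksp = 27 × (1.481×10⁻⁵)^4 = 1.3×10⁻¹⁸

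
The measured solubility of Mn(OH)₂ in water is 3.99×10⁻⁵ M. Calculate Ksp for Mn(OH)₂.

Mn(OH)₂(s) ⇌ Mn²⁺(aq) + 2 OH⁻(aq)
Call the molar solubility s, so that [Mn²⁺] = s and [OH⁻] = 2s.
Ksp = [Mn²⁺][OH⁻]^2 = s · (2s)^2 = 4s^3
Ksp = 4 × (3.99×10⁻⁵)^3 = 2.54×10⁻¹³

Ksp = 2.54×10⁻¹³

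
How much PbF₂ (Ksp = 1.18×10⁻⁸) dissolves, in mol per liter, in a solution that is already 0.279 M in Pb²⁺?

1.03×10⁻⁴ M

PbF₂(s) ⇌ Pb²⁺(aq) + 2 F⁻(aq)
Pb²⁺ is already present at 0.279 M. If s mol/L of PbF₂ dissolves, [F⁻] = 2s while [Pb²⁺] ≈ 0.279 M.
Ksp = [Pb²⁺][F⁻]^2 = (0.279)(2s)^2
(2s)^2 = 1.18×10⁻⁸ / (0.279) = 4.23×10⁻⁸
s = 1.03×10⁻⁴ M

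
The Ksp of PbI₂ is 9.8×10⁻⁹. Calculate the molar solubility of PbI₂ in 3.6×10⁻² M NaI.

PbI₂(s) ⇌ Pb²⁺(aq) + 2 I⁻(aq)
With I⁻ already at 3.6×10⁻² M and s small, take [I⁻] ≈ 3.6×10⁻² M and [Pb²⁺] = s.
Ksp = [Pb²⁺][I⁻]^2 = s(3.6×10⁻²)^2
s = 9.8×10⁻⁹ / (3.6×10⁻²)^2 = 7.6×10⁻⁶
s = 7.6×10⁻⁶ M

7.6×10⁻⁶ M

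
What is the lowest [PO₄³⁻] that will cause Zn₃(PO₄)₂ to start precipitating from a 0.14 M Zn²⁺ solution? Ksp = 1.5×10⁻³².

2.3×10⁻¹⁵ M

Each salt precipitates once Q = Ksp for that salt.
Zn₃(PO₄)₂(s) ⇌ 3 Zn²⁺(aq) + 2 PO₄³⁻(aq)
Ksp = [Zn²⁺]^3[PO₄³⁻]^2 = [PO₄³⁻]^2(0.14)^3
[PO₄³⁻]^2 = 1.5×10⁻³² / (0.14)^3 = 5.5×10⁻³⁰
[PO₄³⁻] = 2.3×10⁻¹⁵ M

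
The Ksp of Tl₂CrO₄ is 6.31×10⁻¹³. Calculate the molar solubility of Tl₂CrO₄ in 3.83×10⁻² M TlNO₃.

4.30×10⁻¹⁰ M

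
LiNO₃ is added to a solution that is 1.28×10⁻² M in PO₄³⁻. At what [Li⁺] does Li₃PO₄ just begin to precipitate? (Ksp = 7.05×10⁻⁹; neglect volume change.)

The threshold for precipitation is Q = Ksp.
Li₃PO₄(s) ⇌ 3 Li⁺(aq) + PO₄³⁻(aq)
Ksp = [Li⁺]^3[PO₄³⁻] = [Li⁺]^3(1.28×10⁻²)
[Li⁺]^3 = 7.05×10⁻⁹ / (1.28×10⁻²) = 5.51×10⁻⁷
[Li⁺] = 8.20×10⁻³ M

8.20×10⁻³ M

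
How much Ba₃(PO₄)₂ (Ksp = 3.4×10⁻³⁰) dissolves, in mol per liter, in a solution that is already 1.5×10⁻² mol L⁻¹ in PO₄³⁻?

Ba₃(PO₄)₂(s) ⇌ 3 Ba²⁺(aq) + 2 PO₄³⁻(aq)
With PO₄³⁻ already at 1.5×10⁻² mol L⁻¹ and s small, take [PO₄³⁻] ≈ 1.5×10⁻² mol L⁻¹ and [Ba²⁺] = 3s.
Ksp = [Ba²⁺]^3[PO₄³⁻]^2 = (3s)^3(1.5×10⁻²)^2
(3s)^3 = 3.4×10⁻³⁰ / (1.5×10⁻²)^2 = 1.5×10⁻²⁶
s = 8.2×10⁻¹⁰ mol L⁻¹

8.2×10⁻¹⁰ M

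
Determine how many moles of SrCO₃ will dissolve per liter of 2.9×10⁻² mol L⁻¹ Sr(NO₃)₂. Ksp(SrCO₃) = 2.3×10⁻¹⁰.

7.9×10⁻⁹ M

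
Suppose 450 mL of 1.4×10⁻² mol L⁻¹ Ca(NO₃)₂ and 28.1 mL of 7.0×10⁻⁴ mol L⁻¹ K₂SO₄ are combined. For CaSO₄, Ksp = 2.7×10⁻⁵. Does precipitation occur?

No

After mixing, V = 450 mL + 28.1 mL = 478.1 mL.
[Ca²⁺] = (1.4×10⁻²)(450)/478.1 = 1.3×10⁻² mol L⁻¹
[SO₄²⁻] = (7.0×10⁻⁴)(28.1)/478.1 = 4.1×10⁻⁵ mol L⁻¹
Q = [Ca²⁺][SO₄²⁻] = 5.4×10⁻⁷
Q < Ksp (5.4×10⁻⁷ vs 2.7×10⁻⁵); the solution remains unsaturated and no precipitate forms.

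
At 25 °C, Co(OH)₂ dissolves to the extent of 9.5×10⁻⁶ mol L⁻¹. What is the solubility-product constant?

Co(OH)₂(s) ⇌ Co²⁺(aq) + 2 OH⁻(aq)
Call the molar solubility s, so that [Co²⁺] = s and [OH⁻] = 2s.
Ksp = [Co²⁺][OH⁻]^2 = s · (2s)^2 = 4s^3
Ksp = 4 × (9.5×10⁻⁶)^3 = 3.4×10⁻¹⁵

Ksp = 3.4×10⁻¹⁵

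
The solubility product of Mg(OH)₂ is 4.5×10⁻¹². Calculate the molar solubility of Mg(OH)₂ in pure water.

1.0×10⁻⁴ M

Mg(OH)₂(s) ⇌ Mg²⁺(aq) + 2 OH⁻(aq)
If s mol/L of Mg(OH)₂ dissolves, [Mg²⁺] = s and [OH⁻] = 2s.
Ksp = [Mg²⁺][OH⁻]^2 = s · (2s)^2 = 4s^3
4s^3 = 4.5×10⁻¹²  ⇒  s^3 = 1.1×10⁻¹²
s = (1.1×10⁻¹²)^(1/3) = 1.0×10⁻⁴ mol L⁻¹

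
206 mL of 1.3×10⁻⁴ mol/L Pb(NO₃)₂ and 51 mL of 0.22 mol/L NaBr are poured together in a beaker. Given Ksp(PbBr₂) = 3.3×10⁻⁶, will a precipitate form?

No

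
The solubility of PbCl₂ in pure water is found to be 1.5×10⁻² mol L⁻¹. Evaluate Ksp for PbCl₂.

Ksp = 1.4×10⁻⁵

PbCl₂(s) ⇌ Pb²⁺(aq) + 2 Cl⁻(aq)
Let s be the molar solubility. Then [Pb²⁺] = s and [Cl⁻] = 2s.
Ksp = [Pb²⁺][Cl⁻]^2 = s · (2s)^2 = 4s^3
Ksp = 4 × (1.5×10⁻²)^3 = 1.4×10⁻⁵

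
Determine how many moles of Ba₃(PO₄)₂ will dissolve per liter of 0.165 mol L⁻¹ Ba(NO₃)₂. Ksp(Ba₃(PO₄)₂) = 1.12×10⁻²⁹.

2.50×10⁻¹⁴ M

Ba₃(PO₄)₂(s) ⇌ 3 Ba²⁺(aq) + 2 PO₄³⁻(aq)
Let s be the solubility of Ba₃(PO₄)₂ here. The common ion gives [Ba²⁺] ≈ 0.165 mol L⁻¹, and [PO₄³⁻] = 2s.
Ksp = [Ba²⁺]^3[PO₄³⁻]^2 = (0.165)^3(2s)^2
(2s)^2 = 1.12×10⁻²⁹ / (0.165)^3 = 2.49×10⁻²⁷
s = 2.50×10⁻¹⁴ mol L⁻¹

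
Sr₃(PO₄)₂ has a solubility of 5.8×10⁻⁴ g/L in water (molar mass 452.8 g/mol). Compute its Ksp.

Ksp = 3.7×10⁻²⁸

Convert to molarity: s = 5.8×10⁻⁴ / 452.8 = 1.281×10⁻⁶ mol/L
Sr₃(PO₄)₂(s) ⇌ 3 Sr²⁺(aq) + 2 PO₄³⁻(aq)
With molar solubility s: [Sr²⁺] = 3s, [PO₄³⁻] = 2s.
Ksp = [Sr²⁺]^3[PO₄³⁻]^2 = (3s)^3 · (2s)^2 = 108s^5
Ksp = 108 × (1.281×10⁻⁶)^5 = 3.7×10⁻²⁸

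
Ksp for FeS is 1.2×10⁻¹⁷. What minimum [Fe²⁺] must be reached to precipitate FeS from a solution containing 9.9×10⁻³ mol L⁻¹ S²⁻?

Each salt precipitates once Q = Ksp for that salt.
FeS(s) ⇌ Fe²⁺(aq) + S²⁻(aq)
Ksp = [Fe²⁺][S²⁻] = [Fe²⁺](9.9×10⁻³)
[Fe²⁺] = 1.2×10⁻¹⁷ / (9.9×10⁻³) = 1.2×10⁻¹⁵
[Fe²⁺] = 1.2×10⁻¹⁵ mol L⁻¹

1.2×10⁻¹⁵ M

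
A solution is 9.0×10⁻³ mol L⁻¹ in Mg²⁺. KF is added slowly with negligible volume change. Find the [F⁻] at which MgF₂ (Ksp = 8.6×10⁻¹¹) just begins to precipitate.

9.8×10⁻⁵ M

A salt starts to precipitate once the ion product Q reaches its Ksp.
MgF₂(s) ⇌ Mg²⁺(aq) + 2 F⁻(aq)
Ksp = [Mg²⁺][F⁻]^2 = [F⁻]^2(9.0×10⁻³)
[F⁻]^2 = 8.6×10⁻¹¹ / (9.0×10⁻³) = 9.6×10⁻⁹
[F⁻] = 9.8×10⁻⁵ mol L⁻¹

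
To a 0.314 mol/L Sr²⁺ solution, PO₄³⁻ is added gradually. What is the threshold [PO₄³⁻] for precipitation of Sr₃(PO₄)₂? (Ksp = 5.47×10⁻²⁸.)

1.33×10⁻¹³ M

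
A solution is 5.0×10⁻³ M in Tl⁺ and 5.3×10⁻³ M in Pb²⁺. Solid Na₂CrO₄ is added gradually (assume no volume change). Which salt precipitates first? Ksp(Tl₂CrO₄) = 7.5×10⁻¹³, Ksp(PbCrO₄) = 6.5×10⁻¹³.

PbCrO₄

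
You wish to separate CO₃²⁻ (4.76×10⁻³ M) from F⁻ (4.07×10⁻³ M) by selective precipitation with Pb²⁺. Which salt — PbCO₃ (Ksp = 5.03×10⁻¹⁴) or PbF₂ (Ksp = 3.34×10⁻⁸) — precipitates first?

PbCO₃

A salt starts to precipitate once the ion product Q reaches its Ksp.
For PbCO₃: [Pb²⁺] = (Ksp/[CO₃²⁻]) = 1.06×10⁻¹¹ M
For PbF₂: [Pb²⁺] = (Ksp/[F⁻]^2) = 2.02×10⁻³ M
Since PbCO₃ needs less Pb²⁺ to reach saturation, it precipitates first.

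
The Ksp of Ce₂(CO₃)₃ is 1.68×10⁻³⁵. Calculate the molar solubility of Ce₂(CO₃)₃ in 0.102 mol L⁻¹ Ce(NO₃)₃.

3.91×10⁻¹² M

Ce₂(CO₃)₃(s) ⇌ 2 Ce³⁺(aq) + 3 CO₃²⁻(aq)
Let s be the solubility of Ce₂(CO₃)₃ here. The common ion gives [Ce³⁺] ≈ 0.102 mol L⁻¹, and [CO₃²⁻] = 3s.
Ksp = [Ce³⁺]^2[CO₃²⁻]^3 = (0.102)^2(3s)^3
(3s)^3 = 1.68×10⁻³⁵ / (0.102)^2 = 1.61×10⁻³³
s = 3.91×10⁻¹² mol L⁻¹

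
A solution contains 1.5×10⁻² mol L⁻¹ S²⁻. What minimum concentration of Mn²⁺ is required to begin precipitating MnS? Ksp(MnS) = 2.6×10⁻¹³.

Each salt precipitates once Q = Ksp for that salt.
MnS(s) ⇌ Mn²⁺(aq) + S²⁻(aq)
Ksp = [Mn²⁺][S²⁻] = [Mn²⁺](1.5×10⁻²)
[Mn²⁺] = 2.6×10⁻¹³ / (1.5×10⁻²) = 1.7×10⁻¹¹
[Mn²⁺] = 1.7×10⁻¹¹ mol L⁻¹

1.7×10⁻¹¹ M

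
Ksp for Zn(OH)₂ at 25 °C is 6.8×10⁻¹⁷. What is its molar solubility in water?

2.6×10⁻⁶ M

Zn(OH)₂(s) ⇌ Zn²⁺(aq) + 2 OH⁻(aq)
With molar solubility s: [Zn²⁺] = s, [OH⁻] = 2s.
Ksp = [Zn²⁺][OH⁻]^2 = s · (2s)^2 = 4s^3
4s^3 = 6.8×10⁻¹⁷  ⇒  s^3 = 1.7×10⁻¹⁷
s = 2.6×10⁻⁶ M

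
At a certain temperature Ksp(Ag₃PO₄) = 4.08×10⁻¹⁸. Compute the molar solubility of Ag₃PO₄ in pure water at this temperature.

Ag₃PO₄(s) ⇌ 3 Ag⁺(aq) + PO₄³⁻(aq)
For each mole of Ag₃PO₄ that dissolves per liter, [Ag⁺] = 3s and [PO₄³⁻] = s; let s denote this solubility.
Ksp = [Ag⁺]^3[PO₄³⁻] = (3s)^3 · s = 27s^4
27s^4 = 4.08×10⁻¹⁸  ⇒  s^4 = 1.51×10⁻¹⁹
s = (1.51×10⁻¹⁹)^(1/4) = 1.97×10⁻⁵ mol L⁻¹

1.97×10⁻⁵ M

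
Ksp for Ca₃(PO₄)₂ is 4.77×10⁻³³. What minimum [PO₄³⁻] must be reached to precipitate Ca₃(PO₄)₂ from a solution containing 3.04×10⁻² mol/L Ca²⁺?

1.30×10⁻¹⁴ M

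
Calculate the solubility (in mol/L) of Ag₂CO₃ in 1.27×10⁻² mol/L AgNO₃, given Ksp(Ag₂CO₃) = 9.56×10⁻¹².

Ag₂CO₃(s) ⇌ 2 Ag⁺(aq) + CO₃²⁻(aq)
The solution already contains Ag⁺ at 1.27×10⁻² mol/L. Let s be the molar solubility of Ag₂CO₃.
[Ag⁺] ≈ 1.27×10⁻² mol/L (common ion dominates); [CO₃²⁻] = s.
Ksp = [Ag⁺]^2[CO₃²⁻] = (1.27×10⁻²)^2s
s = 9.56×10⁻¹² / (1.27×10⁻²)^2 = 5.93×10⁻⁸
s = 5.93×10⁻⁸ mol/L

5.93×10⁻⁸ M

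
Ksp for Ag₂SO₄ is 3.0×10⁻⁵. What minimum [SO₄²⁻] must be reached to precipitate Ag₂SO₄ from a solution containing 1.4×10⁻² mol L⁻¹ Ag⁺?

Each salt precipitates once Q = Ksp for that salt.
Ag₂SO₄(s) ⇌ 2 Ag⁺(aq) + SO₄²⁻(aq)
Ksp = [Ag⁺]^2[SO₄²⁻] = [SO₄²⁻](1.4×10⁻²)^2
[SO₄²⁻] = 3.0×10⁻⁵ / (1.4×10⁻²)^2 = 0.15
[SO₄²⁻] = 0.15 mol L⁻¹

0.15 M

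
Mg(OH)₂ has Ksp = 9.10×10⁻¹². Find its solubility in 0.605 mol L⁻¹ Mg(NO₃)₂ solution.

1.94×10⁻⁶ M

Mg(OH)₂(s) ⇌ Mg²⁺(aq) + 2 OH⁻(aq)
Mg²⁺ is already present at 0.605 mol L⁻¹. If s mol/L of Mg(OH)₂ dissolves, [OH⁻] = 2s while [Mg²⁺] ≈ 0.605 mol L⁻¹.
Ksp = [Mg²⁺][OH⁻]^2 = (0.605)(2s)^2
(2s)^2 = 9.10×10⁻¹² / (0.605) = 1.50×10⁻¹¹
s = 1.94×10⁻⁶ mol L⁻¹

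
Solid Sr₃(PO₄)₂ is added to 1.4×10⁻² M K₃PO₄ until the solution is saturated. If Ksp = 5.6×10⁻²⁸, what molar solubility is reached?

4.7×10⁻⁹ M

Sr₃(PO₄)₂(s) ⇌ 3 Sr²⁺(aq) + 2 PO₄³⁻(aq)
Let s be the solubility of Sr₃(PO₄)₂ here. The common ion gives [PO₄³⁻] ≈ 1.4×10⁻² M, and [Sr²⁺] = 3s.
Ksp = [Sr²⁺]^3[PO₄³⁻]^2 = (3s)^3(1.4×10⁻²)^2
(3s)^3 = 5.6×10⁻²⁸ / (1.4×10⁻²)^2 = 2.9×10⁻²⁴
s = 4.7×10⁻⁹ M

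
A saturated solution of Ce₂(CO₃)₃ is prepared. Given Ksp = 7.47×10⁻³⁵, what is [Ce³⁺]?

1.17×10⁻⁷ M

Ce₂(CO₃)₃(s) ⇌ 2 Ce³⁺(aq) + 3 CO₃²⁻(aq)
For each mole of Ce₂(CO₃)₃ that dissolves per liter, [Ce³⁺] = 2s and [CO₃²⁻] = 3s; let s denote this solubility.
Ksp = [Ce³⁺]^2[CO₃²⁻]^3 = (2s)^2 · (3s)^3 = 108s^5 = 7.47×10⁻³⁵
s = 5.86×10⁻⁸ mol L⁻¹
[Ce³⁺] = 2s = 1.17×10⁻⁷ mol L⁻¹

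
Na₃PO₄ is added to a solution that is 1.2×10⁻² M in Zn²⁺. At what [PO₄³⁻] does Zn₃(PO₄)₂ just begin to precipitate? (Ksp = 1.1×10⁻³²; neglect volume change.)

Precipitation begins when Q = Ksp.
Zn₃(PO₄)₂(s) ⇌ 3 Zn²⁺(aq) + 2 PO₄³⁻(aq)
Ksp = [Zn²⁺]^3[PO₄³⁻]^2 = [PO₄³⁻]^2(1.2×10⁻²)^3
[PO₄³⁻]^2 = 1.1×10⁻³² / (1.2×10⁻²)^3 = 6.4×10⁻²⁷
[PO₄³⁻] = 8.0×10⁻¹⁴ M

8.0×10⁻¹⁴ M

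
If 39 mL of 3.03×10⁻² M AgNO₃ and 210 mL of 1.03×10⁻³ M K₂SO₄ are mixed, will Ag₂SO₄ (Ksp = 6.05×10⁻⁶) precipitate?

No

Total volume after mixing = 39 + 210 = 249 mL.
[Ag⁺] = (3.03×10⁻²)(39)/249 = 4.75×10⁻³ M
[SO₄²⁻] = (1.03×10⁻³)(210)/249 = 8.69×10⁻⁴ M
Q = [Ag⁺]^2[SO₄²⁻] = 1.96×10⁻⁸
Q < Ksp (1.96×10⁻⁸ vs 6.05×10⁻⁶); the solution remains unsaturated and no precipitate forms.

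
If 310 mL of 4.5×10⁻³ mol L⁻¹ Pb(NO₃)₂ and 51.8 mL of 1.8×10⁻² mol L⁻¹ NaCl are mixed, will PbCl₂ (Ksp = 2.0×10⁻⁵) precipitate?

No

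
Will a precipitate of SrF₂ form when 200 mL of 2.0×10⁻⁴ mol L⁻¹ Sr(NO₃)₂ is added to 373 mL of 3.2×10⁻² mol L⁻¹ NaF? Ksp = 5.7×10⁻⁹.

Yes

After mixing, V = 200 mL + 373 mL = 573 mL.
[Sr²⁺] = (2.0×10⁻⁴)(200)/573 = 7.0×10⁻⁵ mol L⁻¹
[F⁻] = (3.2×10⁻²)(373)/573 = 2.1×10⁻² mol L⁻¹
Q = [Sr²⁺][F⁻]^2 = 3.0×10⁻⁸
Q = 3.0×10⁻⁸ > Ksp = 5.7×10⁻⁹, so the solution is supersaturated and SrF₂ precipitates.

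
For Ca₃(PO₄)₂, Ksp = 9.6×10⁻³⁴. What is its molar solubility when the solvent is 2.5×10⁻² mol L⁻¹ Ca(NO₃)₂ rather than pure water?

Ca₃(PO₄)₂(s) ⇌ 3 Ca²⁺(aq) + 2 PO₄³⁻(aq)
The solution already contains Ca²⁺ at 2.5×10⁻² mol L⁻¹. Let s be the molar solubility of Ca₃(PO₄)₂.
[Ca²⁺] ≈ 2.5×10⁻² mol L⁻¹ (common ion dominates); [PO₄³⁻] = 2s.
Ksp = [Ca²⁺]^3[PO₄³⁻]^2 = (2.5×10⁻²)^3(2s)^2
(2s)^2 = 9.6×10⁻³⁴ / (2.5×10⁻²)^3 = 6.1×10⁻²⁹
s = 3.9×10⁻¹⁵ mol L⁻¹

3.9×10⁻¹⁵ M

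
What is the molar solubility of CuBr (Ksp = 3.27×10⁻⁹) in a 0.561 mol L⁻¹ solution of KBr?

CuBr(s) ⇌ Cu⁺(aq) + Br⁻(aq)
Let s be the solubility of CuBr here. The common ion gives [Br⁻] ≈ 0.561 mol L⁻¹, and [Cu⁺] = s.
Ksp = [Cu⁺][Br⁻] = s(0.561)
s = 3.27×10⁻⁹ / (0.561) = 5.83×10⁻⁹
s = 5.83×10⁻⁹ mol L⁻¹

5.83×10⁻⁹ M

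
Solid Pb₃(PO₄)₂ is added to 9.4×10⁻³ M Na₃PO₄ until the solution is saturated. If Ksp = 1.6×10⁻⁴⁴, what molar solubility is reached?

Pb₃(PO₄)₂(s) ⇌ 3 Pb²⁺(aq) + 2 PO₄³⁻(aq)
PO₄³⁻ is already present at 9.4×10⁻³ M. If s mol/L of Pb₃(PO₄)₂ dissolves, [Pb²⁺] = 3s while [PO₄³⁻] ≈ 9.4×10⁻³ M.
Ksp = [Pb²⁺]^3[PO₄³⁻]^2 = (3s)^3(9.4×10⁻³)^2
(3s)^3 = 1.6×10⁻⁴⁴ / (9.4×10⁻³)^2 = 1.8×10⁻⁴⁰
s = 1.9×10⁻¹⁴ M

1.9×10⁻¹⁴ M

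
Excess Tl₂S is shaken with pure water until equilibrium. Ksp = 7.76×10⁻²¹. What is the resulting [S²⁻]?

1.25×10⁻⁷ M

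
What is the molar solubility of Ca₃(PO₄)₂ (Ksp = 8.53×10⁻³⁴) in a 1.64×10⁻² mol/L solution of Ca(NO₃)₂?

Ca₃(PO₄)₂(s) ⇌ 3 Ca²⁺(aq) + 2 PO₄³⁻(aq)
Let s be the solubility of Ca₃(PO₄)₂ here. The common ion gives [Ca²⁺] ≈ 1.64×10⁻² mol/L, and [PO₄³⁻] = 2s.
Ksp = [Ca²⁺]^3[PO₄³⁻]^2 = (1.64×10⁻²)^3(2s)^2
(2s)^2 = 8.53×10⁻³⁴ / (1.64×10⁻²)^3 = 1.93×10⁻²⁸
s = 6.95×10⁻¹⁵ mol/L

6.95×10⁻¹⁵ M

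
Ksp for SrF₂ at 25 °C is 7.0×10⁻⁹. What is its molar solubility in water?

1.2×10⁻³ M

SrF₂(s) ⇌ Sr²⁺(aq) + 2 F⁻(aq)
With molar solubility s: [Sr²⁺] = s, [F⁻] = 2s.
Ksp = [Sr²⁺][F⁻]^2 = s · (2s)^2 = 4s^3
4s^3 = 7.0×10⁻⁹  ⇒  s^3 = 1.8×10⁻⁹
s = 1.2×10⁻³ mol/L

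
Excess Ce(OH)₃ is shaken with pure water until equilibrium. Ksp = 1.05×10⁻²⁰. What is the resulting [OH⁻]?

1.33×10⁻⁵ M

Ce(OH)₃(s) ⇌ Ce³⁺(aq) + 3 OH⁻(aq)
For each mole of Ce(OH)₃ that dissolves per liter, [Ce³⁺] = s and [OH⁻] = 3s; let s denote this solubility.
Ksp = [Ce³⁺][OH⁻]^3 = s · (3s)^3 = 27s^4 = 1.05×10⁻²⁰
s = 4.44×10⁻⁶ mol L⁻¹
[OH⁻] = 3s = 1.33×10⁻⁵ mol L⁻¹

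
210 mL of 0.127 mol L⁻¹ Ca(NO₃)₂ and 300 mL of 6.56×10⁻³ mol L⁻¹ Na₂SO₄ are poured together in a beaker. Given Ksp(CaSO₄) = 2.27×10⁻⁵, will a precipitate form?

Yes

The combined volume is 510 mL.
[Ca²⁺] = (0.127)(210)/510 = 5.23×10⁻² mol L⁻¹
[SO₄²⁻] = (6.56×10⁻³)(300)/510 = 3.86×10⁻³ mol L⁻¹
Q = [Ca²⁺][SO₄²⁻] = 2.02×10⁻⁴
Q = 2.02×10⁻⁴ > Ksp = 2.27×10⁻⁵, so the solution is supersaturated and CaSO₄ precipitates.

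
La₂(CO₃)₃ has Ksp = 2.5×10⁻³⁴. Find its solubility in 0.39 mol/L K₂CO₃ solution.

3.2×10⁻¹⁷ M

La₂(CO₃)₃(s) ⇌ 2 La³⁺(aq) + 3 CO₃²⁻(aq)
Let s be the solubility of La₂(CO₃)₃ here. The common ion gives [CO₃²⁻] ≈ 0.39 mol/L, and [La³⁺] = 2s.
Ksp = [La³⁺]^2[CO₃²⁻]^3 = (2s)^2(0.39)^3
(2s)^2 = 2.5×10⁻³⁴ / (0.39)^3 = 4.2×10⁻³³
s = 3.2×10⁻¹⁷ mol/L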